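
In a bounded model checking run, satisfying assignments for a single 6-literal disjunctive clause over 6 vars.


Step 1: Total=2^6=64
Step 2: Unsat when all 6 false: 2^0=1
Step 3: Sat=64-1=63

63


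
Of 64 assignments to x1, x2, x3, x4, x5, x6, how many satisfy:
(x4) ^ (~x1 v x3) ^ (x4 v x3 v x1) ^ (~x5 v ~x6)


CNF with 4 clauses over 6 vars (64 assignments).
An assignment satisfies CNF iff every clause has >=1 true literal.
Check each row (bits = x1,x2,x3,x4,x5,x6; clause T/F shown):
  row 0 [000000]: clauses=FTFT -> 0
  row 1 [000001]: clauses=FTFT -> 0
  row 2 [000010]: clauses=FTFT -> 0
  row 3 [000011]: clauses=FTFF -> 0
  row 4 [000100]: clauses=TTTT -> 1
  (every remaining row is evaluated the same way; all 64 results are listed next)
Full result column, 8 rows per line (x1,x2,x3 fixed per line; x4,x5,x6 runs 000..111 left to right):
  rows 0-7 [x1,x2,x3=000]: 00001110  (ones: 3)
  rows 8-15 [x1,x2,x3=001]: 00001110  (ones: 3)
  rows 16-23 [x1,x2,x3=010]: 00001110  (ones: 3)
  rows 24-31 [x1,x2,x3=011]: 00001110  (ones: 3)
  rows 32-39 [x1,x2,x3=100]: 00000000  (ones: 0)
  rows 40-47 [x1,x2,x3=101]: 00001110  (ones: 3)
  rows 48-55 [x1,x2,x3=110]: 00000000  (ones: 0)
  rows 56-63 [x1,x2,x3=111]: 00001110  (ones: 3)
Satisfying assignments = 3+3+3+3+0+3+0+3 = 18

18


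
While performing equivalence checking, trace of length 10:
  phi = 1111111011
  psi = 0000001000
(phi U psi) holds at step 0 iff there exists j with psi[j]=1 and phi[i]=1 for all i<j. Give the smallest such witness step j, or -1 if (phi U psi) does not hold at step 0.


(phi U psi) at 0: need smallest j with psi[j]=1 and phi[i]=1 for all i in [0,j).
Scan from step 0:
  step 0: phi=1, psi=0 -> continue
  step 1: phi=1, psi=0 -> continue
  step 2: phi=1, psi=0 -> continue
  step 3: phi=1, psi=0 -> continue
  step 6: psi=1 and phi held for [0,6) -> witness found
Witness step = 6

6


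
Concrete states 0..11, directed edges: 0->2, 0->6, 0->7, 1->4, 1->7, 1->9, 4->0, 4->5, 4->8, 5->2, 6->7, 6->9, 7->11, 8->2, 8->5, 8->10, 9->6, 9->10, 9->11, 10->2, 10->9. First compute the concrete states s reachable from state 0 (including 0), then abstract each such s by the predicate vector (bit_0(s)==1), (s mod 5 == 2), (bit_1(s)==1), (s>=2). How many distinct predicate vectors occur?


BFS from 0:
Concrete reachable: {0, 2, 6, 7, 9, 10, 11}
Abstract via predicates (bit_0(s)==1), (s mod 5 == 2), (bit_1(s)==1), (s>=2):
  (0,0,0,0) <- {0}
  (0,0,1,1) <- {6, 10}
  (0,1,1,1) <- {2}
  (1,0,0,1) <- {9}
  (1,0,1,1) <- {11}
  (1,1,1,1) <- {7}
Distinct abstract states = 6

6


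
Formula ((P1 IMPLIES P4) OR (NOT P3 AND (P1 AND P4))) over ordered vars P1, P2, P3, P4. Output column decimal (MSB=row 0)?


Formula: ((P1 IMPLIES P4) OR (NOT P3 AND (P1 AND P4))) over P1, P2, P3, P4 (16 rows)
Evaluate each row (bits = P1,P2,P3,P4, MSB first):
  row 0 [0000]: ((0 IMPLIES 0) OR (NOT 0 AND (0 AND 0))) -> 1
  row 1 [0001]: ((0 IMPLIES 1) OR (NOT 0 AND (0 AND 1))) -> 1
  row 2 [0010]: ((0 IMPLIES 0) OR (NOT 1 AND (0 AND 0))) -> 1
  row 3 [0011]: ((0 IMPLIES 1) OR (NOT 1 AND (0 AND 1))) -> 1
  row 4 [0100]: ((0 IMPLIES 0) OR (NOT 0 AND (0 AND 0))) -> 1
  row 5 [0101]: ((0 IMPLIES 1) OR (NOT 0 AND (0 AND 1))) -> 1
  row 6 [0110]: ((0 IMPLIES 0) OR (NOT 1 AND (0 AND 0))) -> 1
  row 7 [0111]: ((0 IMPLIES 1) OR (NOT 1 AND (0 AND 1))) -> 1
  row 8 [1000]: ((1 IMPLIES 0) OR (NOT 0 AND (1 AND 0))) -> 0
  row 9 [1001]: ((1 IMPLIES 1) OR (NOT 0 AND (1 AND 1))) -> 1
  row 10 [1010]: ((1 IMPLIES 0) OR (NOT 1 AND (1 AND 0))) -> 0
  row 11 [1011]: ((1 IMPLIES 1) OR (NOT 1 AND (1 AND 1))) -> 1
  row 12 [1100]: ((1 IMPLIES 0) OR (NOT 0 AND (1 AND 0))) -> 0
  row 13 [1101]: ((1 IMPLIES 1) OR (NOT 0 AND (1 AND 1))) -> 1
  row 14 [1110]: ((1 IMPLIES 0) OR (NOT 1 AND (1 AND 0))) -> 0
  row 15 [1111]: ((1 IMPLIES 1) OR (NOT 1 AND (1 AND 1))) -> 1
Full result column, 4 rows per line (P1,P2 fixed per line; P3,P4 runs 00..11 left to right):
  rows 0-3 [P1,P2=00]: 1111  = hex F
  rows 4-7 [P1,P2=01]: 1111  = hex F
  rows 8-11 [P1,P2=10]: 0101  = hex 5
  rows 12-15 [P1,P2=11]: 0101  = hex 5
Output column (row 0 .. row 15) = 1111111101010101
Output column grouped in 4s = 1111 1111 0101 0101 = 0xFF55
Convert to decimal digit by digit (value = value*16 + digit):
  F -> 15
  15*16 + 15 (F) = 255
  255*16 + 5 = 4085
  4085*16 + 5 = 65365
Decimal = 65365

65365


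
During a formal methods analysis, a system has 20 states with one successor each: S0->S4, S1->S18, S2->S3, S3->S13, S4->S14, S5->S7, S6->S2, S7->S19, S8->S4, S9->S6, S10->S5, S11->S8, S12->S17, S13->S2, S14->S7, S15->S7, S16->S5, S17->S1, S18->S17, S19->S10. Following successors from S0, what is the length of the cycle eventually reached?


Trace from S0 until a state repeats:
  S0 -> S4 -> S14 -> S7 -> S19 -> S10 -> S5 -> S7
S7 first seen at step 3, revisited at step 7.
Cycle length = 7 - 3 = 4

4


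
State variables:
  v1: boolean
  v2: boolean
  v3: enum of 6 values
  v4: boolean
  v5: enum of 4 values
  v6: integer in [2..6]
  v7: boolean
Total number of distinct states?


State space = product of domain sizes of all variables.
Domain sizes:
  v1 (boolean): 2
  v2 (boolean): 2
  v3 (enum of 6 values): 6
  v4 (boolean): 2
  v5 (enum of 4 values): 4
  v6 (integer in [2..6]): 5
  v7 (boolean): 2
Product = 2 * 2 * 6 * 2 * 4 * 5 * 2 = 1920

1920


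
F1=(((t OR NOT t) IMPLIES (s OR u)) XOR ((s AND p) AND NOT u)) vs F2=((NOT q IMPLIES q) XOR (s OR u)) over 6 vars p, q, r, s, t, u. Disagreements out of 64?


F1 = (((t OR NOT t) IMPLIES (s OR u)) XOR ((s AND p) AND NOT u))
F2 = ((NOT q IMPLIES q) XOR (s OR u))
Evaluate both on each of 64 rows (bits = p,q,r,s,t,u):
  row 0 [000000]: F1=0 F2=0 -> 0
  row 1 [000001]: F1=1 F2=1 -> 0
  row 2 [000010]: F1=0 F2=0 -> 0
  row 3 [000011]: F1=1 F2=1 -> 0
  row 4 [000100]: F1=1 F2=1 -> 0
  (every remaining row is evaluated the same way; all 64 results are listed next)
Full result column, 8 rows per line (p,q,r fixed per line; s,t,u runs 000..111 left to right):
  rows 0-7 [p,q,r=000]: 00000000  (ones: 0)
  rows 8-15 [p,q,r=001]: 00000000  (ones: 0)
  rows 16-23 [p,q,r=010]: 11111111  (ones: 8)
  rows 24-31 [p,q,r=011]: 11111111  (ones: 8)
  rows 32-39 [p,q,r=100]: 00001010  (ones: 2)
  rows 40-47 [p,q,r=101]: 00001010  (ones: 2)
  rows 48-55 [p,q,r=110]: 11110101  (ones: 6)
  rows 56-63 [p,q,r=111]: 11110101  (ones: 6)
Disagreements = 0+0+8+8+2+2+6+6 = 32

32


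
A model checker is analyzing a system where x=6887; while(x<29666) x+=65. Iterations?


Step 1: x goes from 6887 toward 29666 by 65; the body runs while x<29666, so iterations = ceil((bound-start)/step)
Step 2: Distance=22779
Step 3: ceil(22779/65)=351

351


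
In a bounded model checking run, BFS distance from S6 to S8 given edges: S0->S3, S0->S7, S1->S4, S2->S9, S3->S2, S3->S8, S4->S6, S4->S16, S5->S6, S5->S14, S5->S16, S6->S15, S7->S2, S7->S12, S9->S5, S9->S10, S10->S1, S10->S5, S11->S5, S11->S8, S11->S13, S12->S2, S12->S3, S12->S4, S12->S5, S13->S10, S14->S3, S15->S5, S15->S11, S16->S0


BFS layer-by-layer from S6:
  dist 0: {S6}
  dist 1: {S15}
  dist 2: {S5, S11}
  dist 3: {S8, S13, S14, S16}
  -> S8 reached at distance 3
Shortest path length = 3

3


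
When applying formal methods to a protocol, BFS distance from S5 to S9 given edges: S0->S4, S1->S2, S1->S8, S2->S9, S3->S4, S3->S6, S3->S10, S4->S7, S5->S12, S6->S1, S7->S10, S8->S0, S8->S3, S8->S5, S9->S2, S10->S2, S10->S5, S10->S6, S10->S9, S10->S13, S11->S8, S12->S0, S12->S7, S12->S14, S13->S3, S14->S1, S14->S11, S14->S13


BFS layer-by-layer from S5:
  dist 0: {S5}
  dist 1: {S12}
  dist 2: {S0, S7, S14}
  dist 3: {S1, S4, S10, S11, S13}
  dist 4: {S2, S3, S6, S8, S9}
  -> S9 reached at distance 4
Shortest path length = 4

4


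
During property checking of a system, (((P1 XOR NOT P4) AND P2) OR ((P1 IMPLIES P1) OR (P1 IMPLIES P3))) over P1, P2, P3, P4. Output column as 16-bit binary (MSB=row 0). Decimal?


Formula: (((P1 XOR NOT P4) AND P2) OR ((P1 IMPLIES P1) OR (P1 IMPLIES P3))) over P1, P2, P3, P4 (16 rows)
Evaluate each row (bits = P1,P2,P3,P4, MSB first):
  row 0 [0000]: (((0 XOR NOT 0) AND 0) OR ((0 IMPLIES 0) OR (0 IMPLIES 0))) -> 1
  row 1 [0001]: (((0 XOR NOT 1) AND 0) OR ((0 IMPLIES 0) OR (0 IMPLIES 0))) -> 1
  row 2 [0010]: (((0 XOR NOT 0) AND 0) OR ((0 IMPLIES 0) OR (0 IMPLIES 1))) -> 1
  row 3 [0011]: (((0 XOR NOT 1) AND 0) OR ((0 IMPLIES 0) OR (0 IMPLIES 1))) -> 1
  row 4 [0100]: (((0 XOR NOT 0) AND 1) OR ((0 IMPLIES 0) OR (0 IMPLIES 0))) -> 1
  row 5 [0101]: (((0 XOR NOT 1) AND 1) OR ((0 IMPLIES 0) OR (0 IMPLIES 0))) -> 1
  row 6 [0110]: (((0 XOR NOT 0) AND 1) OR ((0 IMPLIES 0) OR (0 IMPLIES 1))) -> 1
  row 7 [0111]: (((0 XOR NOT 1) AND 1) OR ((0 IMPLIES 0) OR (0 IMPLIES 1))) -> 1
  row 8 [1000]: (((1 XOR NOT 0) AND 0) OR ((1 IMPLIES 1) OR (1 IMPLIES 0))) -> 1
  row 9 [1001]: (((1 XOR NOT 1) AND 0) OR ((1 IMPLIES 1) OR (1 IMPLIES 0))) -> 1
  row 10 [1010]: (((1 XOR NOT 0) AND 0) OR ((1 IMPLIES 1) OR (1 IMPLIES 1))) -> 1
  row 11 [1011]: (((1 XOR NOT 1) AND 0) OR ((1 IMPLIES 1) OR (1 IMPLIES 1))) -> 1
  row 12 [1100]: (((1 XOR NOT 0) AND 1) OR ((1 IMPLIES 1) OR (1 IMPLIES 0))) -> 1
  row 13 [1101]: (((1 XOR NOT 1) AND 1) OR ((1 IMPLIES 1) OR (1 IMPLIES 0))) -> 1
  row 14 [1110]: (((1 XOR NOT 0) AND 1) OR ((1 IMPLIES 1) OR (1 IMPLIES 1))) -> 1
  row 15 [1111]: (((1 XOR NOT 1) AND 1) OR ((1 IMPLIES 1) OR (1 IMPLIES 1))) -> 1
Full result column, 4 rows per line (P1,P2 fixed per line; P3,P4 runs 00..11 left to right):
  rows 0-3 [P1,P2=00]: 1111  = hex F
  rows 4-7 [P1,P2=01]: 1111  = hex F
  rows 8-11 [P1,P2=10]: 1111  = hex F
  rows 12-15 [P1,P2=11]: 1111  = hex F
Output column (row 0 .. row 15) = 1111111111111111
Output column grouped in 4s = 1111 1111 1111 1111 = 0xFFFF
Convert to decimal digit by digit (value = value*16 + digit):
  F -> 15
  15*16 + 15 (F) = 255
  255*16 + 15 (F) = 4095
  4095*16 + 15 (F) = 65535
Decimal = 65535

65535


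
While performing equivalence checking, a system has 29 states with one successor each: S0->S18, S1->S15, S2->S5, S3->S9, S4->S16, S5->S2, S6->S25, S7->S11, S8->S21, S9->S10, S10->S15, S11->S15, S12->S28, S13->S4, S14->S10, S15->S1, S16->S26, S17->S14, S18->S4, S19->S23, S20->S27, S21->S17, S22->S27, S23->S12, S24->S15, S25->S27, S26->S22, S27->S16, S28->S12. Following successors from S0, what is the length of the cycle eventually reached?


Trace from S0 until a state repeats:
  S0 -> S18 -> S4 -> S16 -> S26 -> S22 -> S27 -> S16
S16 first seen at step 3, revisited at step 7.
Cycle length = 7 - 3 = 4

4


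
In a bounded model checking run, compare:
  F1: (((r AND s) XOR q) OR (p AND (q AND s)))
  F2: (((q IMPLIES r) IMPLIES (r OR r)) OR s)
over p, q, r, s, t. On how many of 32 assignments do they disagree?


F1 = (((r AND s) XOR q) OR (p AND (q AND s)))
F2 = (((q IMPLIES r) IMPLIES (r OR r)) OR s)
Evaluate both on each of 32 rows (bits = p,q,r,s,t):
  row 0 [00000]: F1=0 F2=0 -> 0
  row 1 [00001]: F1=0 F2=0 -> 0
  row 2 [00010]: F1=0 F2=1 (differ) -> 1
  row 3 [00011]: F1=0 F2=1 (differ) -> 1
  row 4 [00100]: F1=0 F2=1 (differ) -> 1
  row 5 [00101]: F1=0 F2=1 (differ) -> 1
  row 6 [00110]: F1=1 F2=1 -> 0
  row 7 [00111]: F1=1 F2=1 -> 0
  row 8 [01000]: F1=1 F2=1 -> 0
  row 9 [01001]: F1=1 F2=1 -> 0
  row 10 [01010]: F1=1 F2=1 -> 0
  row 11 [01011]: F1=1 F2=1 -> 0
  row 12 [01100]: F1=1 F2=1 -> 0
  row 13 [01101]: F1=1 F2=1 -> 0
  row 14 [01110]: F1=0 F2=1 (differ) -> 1
  row 15 [01111]: F1=0 F2=1 (differ) -> 1
  row 16 [10000]: F1=0 F2=0 -> 0
  row 17 [10001]: F1=0 F2=0 -> 0
  row 18 [10010]: F1=0 F2=1 (differ) -> 1
  row 19 [10011]: F1=0 F2=1 (differ) -> 1
  row 20 [10100]: F1=0 F2=1 (differ) -> 1
  row 21 [10101]: F1=0 F2=1 (differ) -> 1
  row 22 [10110]: F1=1 F2=1 -> 0
  row 23 [10111]: F1=1 F2=1 -> 0
  row 24 [11000]: F1=1 F2=1 -> 0
  row 25 [11001]: F1=1 F2=1 -> 0
  row 26 [11010]: F1=1 F2=1 -> 0
  row 27 [11011]: F1=1 F2=1 -> 0
  row 28 [11100]: F1=1 F2=1 -> 0
  row 29 [11101]: F1=1 F2=1 -> 0
  row 30 [11110]: F1=1 F2=1 -> 0
  row 31 [11111]: F1=1 F2=1 -> 0
Full result column, 8 rows per line (p,q fixed per line; r,s,t runs 000..111 left to right):
  rows 0-7 [p,q=00]: 00111100  (ones: 4)
  rows 8-15 [p,q=01]: 00000011  (ones: 2)
  rows 16-23 [p,q=10]: 00111100  (ones: 4)
  rows 24-31 [p,q=11]: 00000000  (ones: 0)
Disagreements = 4+2+4+0 = 10

10


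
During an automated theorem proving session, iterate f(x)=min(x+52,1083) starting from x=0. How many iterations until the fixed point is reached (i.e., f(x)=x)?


Step 1: x=0, cap=1083, increment=52
Step 2: x grows by 52 each step until capped at 1083; fixed point is x=1083
Step 3: iterations = ceil(1083/52) = 21

21


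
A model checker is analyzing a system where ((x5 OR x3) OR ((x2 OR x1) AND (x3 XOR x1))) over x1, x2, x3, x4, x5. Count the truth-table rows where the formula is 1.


Formula: ((x5 OR x3) OR ((x2 OR x1) AND (x3 XOR x1))) over 5 vars (32 rows)
Evaluate each row (x1, x2, x3, x4, x5 as bits, MSB first):
  row 0 [00000]: ((0 OR 0) OR ((0 OR 0) AND (0 XOR 0))) -> 0
  row 1 [00001]: ((1 OR 0) OR ((0 OR 0) AND (0 XOR 0))) -> 1
  row 2 [00010]: ((0 OR 0) OR ((0 OR 0) AND (0 XOR 0))) -> 0
  row 3 [00011]: ((1 OR 0) OR ((0 OR 0) AND (0 XOR 0))) -> 1
  row 4 [00100]: ((0 OR 1) OR ((0 OR 0) AND (1 XOR 0))) -> 1
  row 5 [00101]: ((1 OR 1) OR ((0 OR 0) AND (1 XOR 0))) -> 1
  row 6 [00110]: ((0 OR 1) OR ((0 OR 0) AND (1 XOR 0))) -> 1
  row 7 [00111]: ((1 OR 1) OR ((0 OR 0) AND (1 XOR 0))) -> 1
  row 8 [01000]: ((0 OR 0) OR ((1 OR 0) AND (0 XOR 0))) -> 0
  row 9 [01001]: ((1 OR 0) OR ((1 OR 0) AND (0 XOR 0))) -> 1
  row 10 [01010]: ((0 OR 0) OR ((1 OR 0) AND (0 XOR 0))) -> 0
  row 11 [01011]: ((1 OR 0) OR ((1 OR 0) AND (0 XOR 0))) -> 1
  row 12 [01100]: ((0 OR 1) OR ((1 OR 0) AND (1 XOR 0))) -> 1
  row 13 [01101]: ((1 OR 1) OR ((1 OR 0) AND (1 XOR 0))) -> 1
  row 14 [01110]: ((0 OR 1) OR ((1 OR 0) AND (1 XOR 0))) -> 1
  row 15 [01111]: ((1 OR 1) OR ((1 OR 0) AND (1 XOR 0))) -> 1
  row 16 [10000]: ((0 OR 0) OR ((0 OR 1) AND (0 XOR 1))) -> 1
  row 17 [10001]: ((1 OR 0) OR ((0 OR 1) AND (0 XOR 1))) -> 1
  row 18 [10010]: ((0 OR 0) OR ((0 OR 1) AND (0 XOR 1))) -> 1
  row 19 [10011]: ((1 OR 0) OR ((0 OR 1) AND (0 XOR 1))) -> 1
  row 20 [10100]: ((0 OR 1) OR ((0 OR 1) AND (1 XOR 1))) -> 1
  row 21 [10101]: ((1 OR 1) OR ((0 OR 1) AND (1 XOR 1))) -> 1
  row 22 [10110]: ((0 OR 1) OR ((0 OR 1) AND (1 XOR 1))) -> 1
  row 23 [10111]: ((1 OR 1) OR ((0 OR 1) AND (1 XOR 1))) -> 1
  row 24 [11000]: ((0 OR 0) OR ((1 OR 1) AND (0 XOR 1))) -> 1
  row 25 [11001]: ((1 OR 0) OR ((1 OR 1) AND (0 XOR 1))) -> 1
  row 26 [11010]: ((0 OR 0) OR ((1 OR 1) AND (0 XOR 1))) -> 1
  row 27 [11011]: ((1 OR 0) OR ((1 OR 1) AND (0 XOR 1))) -> 1
  row 28 [11100]: ((0 OR 1) OR ((1 OR 1) AND (1 XOR 1))) -> 1
  row 29 [11101]: ((1 OR 1) OR ((1 OR 1) AND (1 XOR 1))) -> 1
  row 30 [11110]: ((0 OR 1) OR ((1 OR 1) AND (1 XOR 1))) -> 1
  row 31 [11111]: ((1 OR 1) OR ((1 OR 1) AND (1 XOR 1))) -> 1
Full result column, 8 rows per line (x1,x2 fixed per line; x3,x4,x5 runs 000..111 left to right):
  rows 0-7 [x1,x2=00]: 01011111  (ones: 6)
  rows 8-15 [x1,x2=01]: 01011111  (ones: 6)
  rows 16-23 [x1,x2=10]: 11111111  (ones: 8)
  rows 24-31 [x1,x2=11]: 11111111  (ones: 8)
Count of 1-rows = 6+6+8+8 = 28

28


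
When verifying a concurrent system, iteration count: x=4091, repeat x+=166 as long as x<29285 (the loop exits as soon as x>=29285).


Step 1: x goes from 4091 toward 29285 by 166; the body runs while x<29285, so iterations = ceil((bound-start)/step)
Step 2: Distance=25194
Step 3: ceil(25194/166)=152

152


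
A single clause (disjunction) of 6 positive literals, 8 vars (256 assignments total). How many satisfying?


Step 1: Total=2^8=256
Step 2: Unsat when all 6 false: 2^2=4
Step 3: Sat=256-4=252

252


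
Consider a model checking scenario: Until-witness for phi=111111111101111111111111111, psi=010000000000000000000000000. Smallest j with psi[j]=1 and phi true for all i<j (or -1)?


(phi U psi) at 0: need smallest j with psi[j]=1 and phi[i]=1 for all i in [0,j).
Scan from step 0:
  step 0: phi=1, psi=0 -> continue
  step 1: psi=1 and phi held for [0,1) -> witness found
Witness step = 1

1


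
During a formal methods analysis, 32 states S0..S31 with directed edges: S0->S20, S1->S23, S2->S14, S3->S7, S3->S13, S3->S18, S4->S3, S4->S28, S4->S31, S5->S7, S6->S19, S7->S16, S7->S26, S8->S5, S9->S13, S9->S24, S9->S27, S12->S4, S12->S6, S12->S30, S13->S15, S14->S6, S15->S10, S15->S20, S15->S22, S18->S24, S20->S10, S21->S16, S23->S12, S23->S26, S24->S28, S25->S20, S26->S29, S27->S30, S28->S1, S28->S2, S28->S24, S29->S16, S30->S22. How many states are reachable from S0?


BFS from S0:
  layer 0: {S0}
  layer 1: {S20}
  layer 2: {S10}
Reachable set: {S0, S10, S20}
Count = 3

3


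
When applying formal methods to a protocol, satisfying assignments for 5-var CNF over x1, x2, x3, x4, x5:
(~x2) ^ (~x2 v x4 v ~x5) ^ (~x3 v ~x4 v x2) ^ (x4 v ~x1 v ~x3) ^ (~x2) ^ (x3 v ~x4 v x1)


CNF with 6 clauses over 5 vars (32 assignments).
An assignment satisfies CNF iff every clause has >=1 true literal.
Check each row (bits = x1,x2,x3,x4,x5; clause T/F shown):
  row 0 [00000]: clauses=TTTTTT -> 1
  row 1 [00001]: clauses=TTTTTT -> 1
  row 2 [00010]: clauses=TTTTTF -> 0
  row 3 [00011]: clauses=TTTTTF -> 0
  row 4 [00100]: clauses=TTTTTT -> 1
  row 5 [00101]: clauses=TTTTTT -> 1
  row 6 [00110]: clauses=TTFTTT -> 0
  row 7 [00111]: clauses=TTFTTT -> 0
  row 8 [01000]: clauses=FTTTFT -> 0
  row 9 [01001]: clauses=FFTTFT -> 0
  row 10 [01010]: clauses=FTTTFF -> 0
  row 11 [01011]: clauses=FTTTFF -> 0
  row 12 [01100]: clauses=FTTTFT -> 0
  row 13 [01101]: clauses=FFTTFT -> 0
  row 14 [01110]: clauses=FTTTFT -> 0
  row 15 [01111]: clauses=FTTTFT -> 0
  row 16 [10000]: clauses=TTTTTT -> 1
  row 17 [10001]: clauses=TTTTTT -> 1
  row 18 [10010]: clauses=TTTTTT -> 1
  row 19 [10011]: clauses=TTTTTT -> 1
  row 20 [10100]: clauses=TTTFTT -> 0
  row 21 [10101]: clauses=TTTFTT -> 0
  row 22 [10110]: clauses=TTFTTT -> 0
  row 23 [10111]: clauses=TTFTTT -> 0
  row 24 [11000]: clauses=FTTTFT -> 0
  row 25 [11001]: clauses=FFTTFT -> 0
  row 26 [11010]: clauses=FTTTFT -> 0
  row 27 [11011]: clauses=FTTTFT -> 0
  row 28 [11100]: clauses=FTTFFT -> 0
  row 29 [11101]: clauses=FFTFFT -> 0
  row 30 [11110]: clauses=FTTTFT -> 0
  row 31 [11111]: clauses=FTTTFT -> 0
Full result column, 8 rows per line (x1,x2 fixed per line; x3,x4,x5 runs 000..111 left to right):
  rows 0-7 [x1,x2=00]: 11001100  (ones: 4)
  rows 8-15 [x1,x2=01]: 00000000  (ones: 0)
  rows 16-23 [x1,x2=10]: 11110000  (ones: 4)
  rows 24-31 [x1,x2=11]: 00000000  (ones: 0)
Satisfying assignments = 4+0+4+0 = 8

8


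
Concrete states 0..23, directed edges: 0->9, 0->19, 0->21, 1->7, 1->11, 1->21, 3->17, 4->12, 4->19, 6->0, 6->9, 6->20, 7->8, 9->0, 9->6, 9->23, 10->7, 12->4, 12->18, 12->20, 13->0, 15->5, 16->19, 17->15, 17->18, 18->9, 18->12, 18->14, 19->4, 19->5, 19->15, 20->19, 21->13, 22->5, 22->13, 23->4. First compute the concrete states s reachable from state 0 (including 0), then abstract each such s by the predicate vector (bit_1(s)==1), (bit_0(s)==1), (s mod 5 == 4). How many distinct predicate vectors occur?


BFS from 0:
Concrete reachable: {0, 4, 5, 6, 9, 12, 13, 14, 15, 18, 19, 20, 21, 23}
Abstract via predicates (bit_1(s)==1), (bit_0(s)==1), (s mod 5 == 4):
  (0,0,0) <- {0, 12, 20}
  (0,0,1) <- {4}
  (0,1,0) <- {5, 13, 21}
  (0,1,1) <- {9}
  (1,0,0) <- {6, 18}
  (1,0,1) <- {14}
  (1,1,0) <- {15, 23}
  (1,1,1) <- {19}
Distinct abstract states = 8

8


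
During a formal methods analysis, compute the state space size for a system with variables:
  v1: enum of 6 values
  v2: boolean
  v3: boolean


State space = product of domain sizes of all variables.
Domain sizes:
  v1 (enum of 6 values): 6
  v2 (boolean): 2
  v3 (boolean): 2
Product = 6 * 2 * 2 = 24

24


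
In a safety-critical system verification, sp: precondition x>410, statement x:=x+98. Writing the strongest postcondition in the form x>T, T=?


Formula: sp(P, x:=E) = exists old_x. (x = E[old_x/x]) AND P[old_x/x] (old_x is the value of x before the assignment; eliminate old_x by solving x = E[old_x/x] for old_x)
Step 1: Precondition P: x>410, i.e. old_x > 410
Step 2: Assignment gives x = old_x + 98, so old_x = x - 98
Step 3: Substitute into P: x - 98 > 410
Step 4: Simplify: x > 410+98 = 508

508


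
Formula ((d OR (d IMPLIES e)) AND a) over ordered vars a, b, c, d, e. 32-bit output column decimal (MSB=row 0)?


Formula: ((d OR (d IMPLIES e)) AND a) over a, b, c, d, e (32 rows)
Evaluate each row (bits = a,b,c,d,e, MSB first):
  row 0 [00000]: ((0 OR (0 IMPLIES 0)) AND 0) -> 0
  row 1 [00001]: ((0 OR (0 IMPLIES 1)) AND 0) -> 0
  row 2 [00010]: ((1 OR (1 IMPLIES 0)) AND 0) -> 0
  row 3 [00011]: ((1 OR (1 IMPLIES 1)) AND 0) -> 0
  row 4 [00100]: ((0 OR (0 IMPLIES 0)) AND 0) -> 0
  row 5 [00101]: ((0 OR (0 IMPLIES 1)) AND 0) -> 0
  row 6 [00110]: ((1 OR (1 IMPLIES 0)) AND 0) -> 0
  row 7 [00111]: ((1 OR (1 IMPLIES 1)) AND 0) -> 0
  row 8 [01000]: ((0 OR (0 IMPLIES 0)) AND 0) -> 0
  row 9 [01001]: ((0 OR (0 IMPLIES 1)) AND 0) -> 0
  row 10 [01010]: ((1 OR (1 IMPLIES 0)) AND 0) -> 0
  row 11 [01011]: ((1 OR (1 IMPLIES 1)) AND 0) -> 0
  row 12 [01100]: ((0 OR (0 IMPLIES 0)) AND 0) -> 0
  row 13 [01101]: ((0 OR (0 IMPLIES 1)) AND 0) -> 0
  row 14 [01110]: ((1 OR (1 IMPLIES 0)) AND 0) -> 0
  row 15 [01111]: ((1 OR (1 IMPLIES 1)) AND 0) -> 0
  row 16 [10000]: ((0 OR (0 IMPLIES 0)) AND 1) -> 1
  row 17 [10001]: ((0 OR (0 IMPLIES 1)) AND 1) -> 1
  row 18 [10010]: ((1 OR (1 IMPLIES 0)) AND 1) -> 1
  row 19 [10011]: ((1 OR (1 IMPLIES 1)) AND 1) -> 1
  row 20 [10100]: ((0 OR (0 IMPLIES 0)) AND 1) -> 1
  row 21 [10101]: ((0 OR (0 IMPLIES 1)) AND 1) -> 1
  row 22 [10110]: ((1 OR (1 IMPLIES 0)) AND 1) -> 1
  row 23 [10111]: ((1 OR (1 IMPLIES 1)) AND 1) -> 1
  row 24 [11000]: ((0 OR (0 IMPLIES 0)) AND 1) -> 1
  row 25 [11001]: ((0 OR (0 IMPLIES 1)) AND 1) -> 1
  row 26 [11010]: ((1 OR (1 IMPLIES 0)) AND 1) -> 1
  row 27 [11011]: ((1 OR (1 IMPLIES 1)) AND 1) -> 1
  row 28 [11100]: ((0 OR (0 IMPLIES 0)) AND 1) -> 1
  row 29 [11101]: ((0 OR (0 IMPLIES 1)) AND 1) -> 1
  row 30 [11110]: ((1 OR (1 IMPLIES 0)) AND 1) -> 1
  row 31 [11111]: ((1 OR (1 IMPLIES 1)) AND 1) -> 1
Full result column, 4 rows per line (a,b,c fixed per line; d,e runs 00..11 left to right):
  rows 0-3 [a,b,c=000]: 0000  = hex 0
  rows 4-7 [a,b,c=001]: 0000  = hex 0
  rows 8-11 [a,b,c=010]: 0000  = hex 0
  rows 12-15 [a,b,c=011]: 0000  = hex 0
  rows 16-19 [a,b,c=100]: 1111  = hex F
  rows 20-23 [a,b,c=101]: 1111  = hex F
  rows 24-27 [a,b,c=110]: 1111  = hex F
  rows 28-31 [a,b,c=111]: 1111  = hex F
Output column (row 0 .. row 31) = 00000000000000001111111111111111
Output column grouped in 4s = 0000 0000 0000 0000 1111 1111 1111 1111 = 0x0000FFFF
Convert to decimal digit by digit (value = value*16 + digit):
  0 -> 0
  0*16 + 0 = 0
  0*16 + 0 = 0
  0*16 + 0 = 0
  0*16 + 15 (F) = 15
  15*16 + 15 (F) = 255
  255*16 + 15 (F) = 4095
  4095*16 + 15 (F) = 65535
Decimal = 65535

65535


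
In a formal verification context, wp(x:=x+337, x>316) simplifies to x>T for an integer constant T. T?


Formula: wp(x:=E, P) = P[E/x] (substitute E for x in postcondition)
Step 1: Postcondition: x>316
Step 2: Substitute x+337 for x: x+337>316
Step 3: Solve for x: x > 316-337 = -21

-21


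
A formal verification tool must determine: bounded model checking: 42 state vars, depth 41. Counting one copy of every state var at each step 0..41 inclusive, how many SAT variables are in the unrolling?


BMC unrolls to depth k, creating one copy of each state var for steps 0..k.
Step count = 41 + 1 = 42 (steps 0 through 41)
Vars per step = 42
Total = 42 * 42 = 1764

1764


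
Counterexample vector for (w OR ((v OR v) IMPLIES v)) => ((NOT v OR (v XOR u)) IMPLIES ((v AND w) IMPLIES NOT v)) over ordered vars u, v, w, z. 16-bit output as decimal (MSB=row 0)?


F1 = (w OR ((v OR v) IMPLIES v))
F2 = ((NOT v OR (v XOR u)) IMPLIES ((v AND w) IMPLIES NOT v))
Counterexample to F1=>F2 is where F1=1 and F2=0.
Evaluate each row (bits = u,v,w,z, MSB first):
  row 0 [0000]: F1=1 F2=1 -> F1&~F2 -> 0
  row 1 [0001]: F1=1 F2=1 -> F1&~F2 -> 0
  row 2 [0010]: F1=1 F2=1 -> F1&~F2 -> 0
  row 3 [0011]: F1=1 F2=1 -> F1&~F2 -> 0
  row 4 [0100]: F1=1 F2=1 -> F1&~F2 -> 0
  row 5 [0101]: F1=1 F2=1 -> F1&~F2 -> 0
  row 6 [0110]: F1=1 F2=0 -> F1&~F2 -> 1
  row 7 [0111]: F1=1 F2=0 -> F1&~F2 -> 1
  row 8 [1000]: F1=1 F2=1 -> F1&~F2 -> 0
  row 9 [1001]: F1=1 F2=1 -> F1&~F2 -> 0
  row 10 [1010]: F1=1 F2=1 -> F1&~F2 -> 0
  row 11 [1011]: F1=1 F2=1 -> F1&~F2 -> 0
  row 12 [1100]: F1=1 F2=1 -> F1&~F2 -> 0
  row 13 [1101]: F1=1 F2=1 -> F1&~F2 -> 0
  row 14 [1110]: F1=1 F2=1 -> F1&~F2 -> 0
  row 15 [1111]: F1=1 F2=1 -> F1&~F2 -> 0
Full result column, 4 rows per line (u,v fixed per line; w,z runs 00..11 left to right):
  rows 0-3 [u,v=00]: 0000  = hex 0
  rows 4-7 [u,v=01]: 0011  = hex 3
  rows 8-11 [u,v=10]: 0000  = hex 0
  rows 12-15 [u,v=11]: 0000  = hex 0
Counterexample vector (row 0 .. row 15) = 0000001100000000
Output column grouped in 4s = 0000 0011 0000 0000 = 0x0300
Convert to decimal digit by digit (value = value*16 + digit):
  0 -> 0
  0*16 + 3 = 3
  3*16 + 0 = 48
  48*16 + 0 = 768
Decimal = 768

768


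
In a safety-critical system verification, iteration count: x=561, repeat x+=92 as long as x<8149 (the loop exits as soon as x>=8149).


Step 1: x goes from 561 toward 8149 by 92; the body runs while x<8149, so iterations = ceil((bound-start)/step)
Step 2: Distance=7588
Step 3: ceil(7588/92)=83

83


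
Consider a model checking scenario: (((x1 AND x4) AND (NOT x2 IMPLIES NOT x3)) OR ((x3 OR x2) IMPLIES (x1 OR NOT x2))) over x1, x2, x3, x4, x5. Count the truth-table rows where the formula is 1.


Formula: (((x1 AND x4) AND (NOT x2 IMPLIES NOT x3)) OR ((x3 OR x2) IMPLIES (x1 OR NOT x2))) over 5 vars (32 rows)
Evaluate each row (x1, x2, x3, x4, x5 as bits, MSB first):
  row 0 [00000]: (((0 AND 0) AND (NOT 0 IMPLIES NOT 0)) OR ((0 OR 0) IMPLIES (0 OR NOT 0))) -> 1
  row 1 [00001]: (((0 AND 0) AND (NOT 0 IMPLIES NOT 0)) OR ((0 OR 0) IMPLIES (0 OR NOT 0))) -> 1
  row 2 [00010]: (((0 AND 1) AND (NOT 0 IMPLIES NOT 0)) OR ((0 OR 0) IMPLIES (0 OR NOT 0))) -> 1
  row 3 [00011]: (((0 AND 1) AND (NOT 0 IMPLIES NOT 0)) OR ((0 OR 0) IMPLIES (0 OR NOT 0))) -> 1
  row 4 [00100]: (((0 AND 0) AND (NOT 0 IMPLIES NOT 1)) OR ((1 OR 0) IMPLIES (0 OR NOT 0))) -> 1
  row 5 [00101]: (((0 AND 0) AND (NOT 0 IMPLIES NOT 1)) OR ((1 OR 0) IMPLIES (0 OR NOT 0))) -> 1
  row 6 [00110]: (((0 AND 1) AND (NOT 0 IMPLIES NOT 1)) OR ((1 OR 0) IMPLIES (0 OR NOT 0))) -> 1
  row 7 [00111]: (((0 AND 1) AND (NOT 0 IMPLIES NOT 1)) OR ((1 OR 0) IMPLIES (0 OR NOT 0))) -> 1
  row 8 [01000]: (((0 AND 0) AND (NOT 1 IMPLIES NOT 0)) OR ((0 OR 1) IMPLIES (0 OR NOT 1))) -> 0
  row 9 [01001]: (((0 AND 0) AND (NOT 1 IMPLIES NOT 0)) OR ((0 OR 1) IMPLIES (0 OR NOT 1))) -> 0
  row 10 [01010]: (((0 AND 1) AND (NOT 1 IMPLIES NOT 0)) OR ((0 OR 1) IMPLIES (0 OR NOT 1))) -> 0
  row 11 [01011]: (((0 AND 1) AND (NOT 1 IMPLIES NOT 0)) OR ((0 OR 1) IMPLIES (0 OR NOT 1))) -> 0
  row 12 [01100]: (((0 AND 0) AND (NOT 1 IMPLIES NOT 1)) OR ((1 OR 1) IMPLIES (0 OR NOT 1))) -> 0
  row 13 [01101]: (((0 AND 0) AND (NOT 1 IMPLIES NOT 1)) OR ((1 OR 1) IMPLIES (0 OR NOT 1))) -> 0
  row 14 [01110]: (((0 AND 1) AND (NOT 1 IMPLIES NOT 1)) OR ((1 OR 1) IMPLIES (0 OR NOT 1))) -> 0
  row 15 [01111]: (((0 AND 1) AND (NOT 1 IMPLIES NOT 1)) OR ((1 OR 1) IMPLIES (0 OR NOT 1))) -> 0
  row 16 [10000]: (((1 AND 0) AND (NOT 0 IMPLIES NOT 0)) OR ((0 OR 0) IMPLIES (1 OR NOT 0))) -> 1
  row 17 [10001]: (((1 AND 0) AND (NOT 0 IMPLIES NOT 0)) OR ((0 OR 0) IMPLIES (1 OR NOT 0))) -> 1
  row 18 [10010]: (((1 AND 1) AND (NOT 0 IMPLIES NOT 0)) OR ((0 OR 0) IMPLIES (1 OR NOT 0))) -> 1
  row 19 [10011]: (((1 AND 1) AND (NOT 0 IMPLIES NOT 0)) OR ((0 OR 0) IMPLIES (1 OR NOT 0))) -> 1
  row 20 [10100]: (((1 AND 0) AND (NOT 0 IMPLIES NOT 1)) OR ((1 OR 0) IMPLIES (1 OR NOT 0))) -> 1
  row 21 [10101]: (((1 AND 0) AND (NOT 0 IMPLIES NOT 1)) OR ((1 OR 0) IMPLIES (1 OR NOT 0))) -> 1
  row 22 [10110]: (((1 AND 1) AND (NOT 0 IMPLIES NOT 1)) OR ((1 OR 0) IMPLIES (1 OR NOT 0))) -> 1
  row 23 [10111]: (((1 AND 1) AND (NOT 0 IMPLIES NOT 1)) OR ((1 OR 0) IMPLIES (1 OR NOT 0))) -> 1
  row 24 [11000]: (((1 AND 0) AND (NOT 1 IMPLIES NOT 0)) OR ((0 OR 1) IMPLIES (1 OR NOT 1))) -> 1
  row 25 [11001]: (((1 AND 0) AND (NOT 1 IMPLIES NOT 0)) OR ((0 OR 1) IMPLIES (1 OR NOT 1))) -> 1
  row 26 [11010]: (((1 AND 1) AND (NOT 1 IMPLIES NOT 0)) OR ((0 OR 1) IMPLIES (1 OR NOT 1))) -> 1
  row 27 [11011]: (((1 AND 1) AND (NOT 1 IMPLIES NOT 0)) OR ((0 OR 1) IMPLIES (1 OR NOT 1))) -> 1
  row 28 [11100]: (((1 AND 0) AND (NOT 1 IMPLIES NOT 1)) OR ((1 OR 1) IMPLIES (1 OR NOT 1))) -> 1
  row 29 [11101]: (((1 AND 0) AND (NOT 1 IMPLIES NOT 1)) OR ((1 OR 1) IMPLIES (1 OR NOT 1))) -> 1
  row 30 [11110]: (((1 AND 1) AND (NOT 1 IMPLIES NOT 1)) OR ((1 OR 1) IMPLIES (1 OR NOT 1))) -> 1
  row 31 [11111]: (((1 AND 1) AND (NOT 1 IMPLIES NOT 1)) OR ((1 OR 1) IMPLIES (1 OR NOT 1))) -> 1
Full result column, 8 rows per line (x1,x2 fixed per line; x3,x4,x5 runs 000..111 left to right):
  rows 0-7 [x1,x2=00]: 11111111  (ones: 8)
  rows 8-15 [x1,x2=01]: 00000000  (ones: 0)
  rows 16-23 [x1,x2=10]: 11111111  (ones: 8)
  rows 24-31 [x1,x2=11]: 11111111  (ones: 8)
Count of 1-rows = 8+0+8+8 = 24

24


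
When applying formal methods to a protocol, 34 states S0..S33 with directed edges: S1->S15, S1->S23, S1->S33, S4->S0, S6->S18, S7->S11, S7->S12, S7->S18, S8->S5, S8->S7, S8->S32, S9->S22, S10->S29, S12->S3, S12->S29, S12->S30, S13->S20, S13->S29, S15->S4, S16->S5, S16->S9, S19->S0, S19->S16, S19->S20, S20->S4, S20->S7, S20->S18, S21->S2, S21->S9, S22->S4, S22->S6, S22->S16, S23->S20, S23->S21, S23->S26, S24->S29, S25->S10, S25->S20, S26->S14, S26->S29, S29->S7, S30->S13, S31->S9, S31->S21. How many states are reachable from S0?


BFS from S0:
  layer 0: {S0}
Reachable set: {S0}
Count = 1

1


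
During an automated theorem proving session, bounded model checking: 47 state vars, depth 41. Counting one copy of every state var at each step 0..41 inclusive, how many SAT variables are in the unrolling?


BMC unrolls to depth k, creating one copy of each state var for steps 0..k.
Step count = 41 + 1 = 42 (steps 0 through 41)
Vars per step = 47
Total = 47 * 42 = 1974

1974


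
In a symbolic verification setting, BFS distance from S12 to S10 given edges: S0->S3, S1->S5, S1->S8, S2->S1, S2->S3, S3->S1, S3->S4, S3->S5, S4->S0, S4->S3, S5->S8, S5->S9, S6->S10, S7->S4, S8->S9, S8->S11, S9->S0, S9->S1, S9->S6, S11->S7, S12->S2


BFS layer-by-layer from S12:
  dist 0: {S12}
  dist 1: {S2}
  dist 2: {S1, S3}
  dist 3: {S4, S5, S8}
  dist 4: {S0, S9, S11}
  dist 5: {S6, S7}
  dist 6: {S10}
  -> S10 reached at distance 6
Shortest path length = 6

6


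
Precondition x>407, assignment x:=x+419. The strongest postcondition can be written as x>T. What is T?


Formula: sp(P, x:=E) = exists old_x. (x = E[old_x/x]) AND P[old_x/x] (old_x is the value of x before the assignment; eliminate old_x by solving x = E[old_x/x] for old_x)
Step 1: Precondition P: x>407, i.e. old_x > 407
Step 2: Assignment gives x = old_x + 419, so old_x = x - 419
Step 3: Substitute into P: x - 419 > 407
Step 4: Simplify: x > 407+419 = 826

826


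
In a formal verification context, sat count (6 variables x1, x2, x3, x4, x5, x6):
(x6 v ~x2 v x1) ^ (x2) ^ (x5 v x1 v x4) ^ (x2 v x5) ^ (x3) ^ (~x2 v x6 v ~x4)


CNF with 6 clauses over 6 vars (64 assignments).
An assignment satisfies CNF iff every clause has >=1 true literal.
Check each row (bits = x1,x2,x3,x4,x5,x6; clause T/F shown):
  row 0 [000000]: clauses=TFFFFT -> 0
  row 1 [000001]: clauses=TFFFFT -> 0
  row 2 [000010]: clauses=TFTTFT -> 0
  row 3 [000011]: clauses=TFTTFT -> 0
  row 4 [000100]: clauses=TFTFFT -> 0
  (every remaining row is evaluated the same way; all 64 results are listed next)
Full result column, 8 rows per line (x1,x2,x3 fixed per line; x4,x5,x6 runs 000..111 left to right):
  rows 0-7 [x1,x2,x3=000]: 00000000  (ones: 0)
  rows 8-15 [x1,x2,x3=001]: 00000000  (ones: 0)
  rows 16-23 [x1,x2,x3=010]: 00000000  (ones: 0)
  rows 24-31 [x1,x2,x3=011]: 00010101  (ones: 3)
  rows 32-39 [x1,x2,x3=100]: 00000000  (ones: 0)
  rows 40-47 [x1,x2,x3=101]: 00000000  (ones: 0)
  rows 48-55 [x1,x2,x3=110]: 00000000  (ones: 0)
  rows 56-63 [x1,x2,x3=111]: 11110101  (ones: 6)
Satisfying assignments = 0+0+0+3+0+0+0+6 = 9

9


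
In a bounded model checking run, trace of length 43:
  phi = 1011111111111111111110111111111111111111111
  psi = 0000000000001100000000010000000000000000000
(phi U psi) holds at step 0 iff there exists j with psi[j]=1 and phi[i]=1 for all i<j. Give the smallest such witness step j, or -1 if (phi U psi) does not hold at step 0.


(phi U psi) at 0: need smallest j with psi[j]=1 and phi[i]=1 for all i in [0,j).
Scan from step 0:
  step 0: phi=1, psi=0 -> continue
  step 1: phi=0 -> phi-prefix broken from here
  step 12: psi=1 but phi already failed -> not a witness
  step 13: psi=1 but phi already failed -> not a witness
  step 23: psi=1 but phi already failed -> not a witness
  end of trace: no witness -> -1
Witness step = -1

-1


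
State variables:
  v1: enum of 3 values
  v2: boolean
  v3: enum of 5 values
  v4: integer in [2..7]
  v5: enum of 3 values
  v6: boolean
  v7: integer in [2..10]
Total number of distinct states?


State space = product of domain sizes of all variables.
Domain sizes:
  v1 (enum of 3 values): 3
  v2 (boolean): 2
  v3 (enum of 5 values): 5
  v4 (integer in [2..7]): 6
  v5 (enum of 3 values): 3
  v6 (boolean): 2
  v7 (integer in [2..10]): 9
Product = 3 * 2 * 5 * 6 * 3 * 2 * 9 = 9720

9720


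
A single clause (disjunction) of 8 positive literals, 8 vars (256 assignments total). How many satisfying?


Step 1: Total=2^8=256
Step 2: Unsat when all 8 false: 2^0=1
Step 3: Sat=256-1=255

255


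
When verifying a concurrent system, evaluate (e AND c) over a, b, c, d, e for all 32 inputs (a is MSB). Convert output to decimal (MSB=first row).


Formula: (e AND c) over a, b, c, d, e (32 rows)
Evaluate each row (bits = a,b,c,d,e, MSB first):
  row 0 [00000]: (0 AND 0) -> 0
  row 1 [00001]: (1 AND 0) -> 0
  row 2 [00010]: (0 AND 0) -> 0
  row 3 [00011]: (1 AND 0) -> 0
  row 4 [00100]: (0 AND 1) -> 0
  row 5 [00101]: (1 AND 1) -> 1
  row 6 [00110]: (0 AND 1) -> 0
  row 7 [00111]: (1 AND 1) -> 1
  row 8 [01000]: (0 AND 0) -> 0
  row 9 [01001]: (1 AND 0) -> 0
  row 10 [01010]: (0 AND 0) -> 0
  row 11 [01011]: (1 AND 0) -> 0
  row 12 [01100]: (0 AND 1) -> 0
  row 13 [01101]: (1 AND 1) -> 1
  row 14 [01110]: (0 AND 1) -> 0
  row 15 [01111]: (1 AND 1) -> 1
  row 16 [10000]: (0 AND 0) -> 0
  row 17 [10001]: (1 AND 0) -> 0
  row 18 [10010]: (0 AND 0) -> 0
  row 19 [10011]: (1 AND 0) -> 0
  row 20 [10100]: (0 AND 1) -> 0
  row 21 [10101]: (1 AND 1) -> 1
  row 22 [10110]: (0 AND 1) -> 0
  row 23 [10111]: (1 AND 1) -> 1
  row 24 [11000]: (0 AND 0) -> 0
  row 25 [11001]: (1 AND 0) -> 0
  row 26 [11010]: (0 AND 0) -> 0
  row 27 [11011]: (1 AND 0) -> 0
  row 28 [11100]: (0 AND 1) -> 0
  row 29 [11101]: (1 AND 1) -> 1
  row 30 [11110]: (0 AND 1) -> 0
  row 31 [11111]: (1 AND 1) -> 1
Full result column, 4 rows per line (a,b,c fixed per line; d,e runs 00..11 left to right):
  rows 0-3 [a,b,c=000]: 0000  = hex 0
  rows 4-7 [a,b,c=001]: 0101  = hex 5
  rows 8-11 [a,b,c=010]: 0000  = hex 0
  rows 12-15 [a,b,c=011]: 0101  = hex 5
  rows 16-19 [a,b,c=100]: 0000  = hex 0
  rows 20-23 [a,b,c=101]: 0101  = hex 5
  rows 24-27 [a,b,c=110]: 0000  = hex 0
  rows 28-31 [a,b,c=111]: 0101  = hex 5
Output column (row 0 .. row 31) = 00000101000001010000010100000101
Output column grouped in 4s = 0000 0101 0000 0101 0000 0101 0000 0101 = 0x05050505
Convert to decimal digit by digit (value = value*16 + digit):
  0 -> 0
  0*16 + 5 = 5
  5*16 + 0 = 80
  80*16 + 5 = 1285
  1285*16 + 0 = 20560
  20560*16 + 5 = 328965
  328965*16 + 0 = 5263440
  5263440*16 + 5 = 84215045
Decimal = 84215045

84215045


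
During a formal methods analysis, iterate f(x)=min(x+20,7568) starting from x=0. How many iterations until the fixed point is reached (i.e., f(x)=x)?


Step 1: x=0, cap=7568, increment=20
Step 2: x grows by 20 each step until capped at 7568; fixed point is x=7568
Step 3: iterations = ceil(7568/20) = 379

379


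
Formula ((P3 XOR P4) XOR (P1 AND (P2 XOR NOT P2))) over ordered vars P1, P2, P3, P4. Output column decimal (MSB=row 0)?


Formula: ((P3 XOR P4) XOR (P1 AND (P2 XOR NOT P2))) over P1, P2, P3, P4 (16 rows)
Evaluate each row (bits = P1,P2,P3,P4, MSB first):
  row 0 [0000]: ((0 XOR 0) XOR (0 AND (0 XOR NOT 0))) -> 0
  row 1 [0001]: ((0 XOR 1) XOR (0 AND (0 XOR NOT 0))) -> 1
  row 2 [0010]: ((1 XOR 0) XOR (0 AND (0 XOR NOT 0))) -> 1
  row 3 [0011]: ((1 XOR 1) XOR (0 AND (0 XOR NOT 0))) -> 0
  row 4 [0100]: ((0 XOR 0) XOR (0 AND (1 XOR NOT 1))) -> 0
  row 5 [0101]: ((0 XOR 1) XOR (0 AND (1 XOR NOT 1))) -> 1
  row 6 [0110]: ((1 XOR 0) XOR (0 AND (1 XOR NOT 1))) -> 1
  row 7 [0111]: ((1 XOR 1) XOR (0 AND (1 XOR NOT 1))) -> 0
  row 8 [1000]: ((0 XOR 0) XOR (1 AND (0 XOR NOT 0))) -> 1
  row 9 [1001]: ((0 XOR 1) XOR (1 AND (0 XOR NOT 0))) -> 0
  row 10 [1010]: ((1 XOR 0) XOR (1 AND (0 XOR NOT 0))) -> 0
  row 11 [1011]: ((1 XOR 1) XOR (1 AND (0 XOR NOT 0))) -> 1
  row 12 [1100]: ((0 XOR 0) XOR (1 AND (1 XOR NOT 1))) -> 1
  row 13 [1101]: ((0 XOR 1) XOR (1 AND (1 XOR NOT 1))) -> 0
  row 14 [1110]: ((1 XOR 0) XOR (1 AND (1 XOR NOT 1))) -> 0
  row 15 [1111]: ((1 XOR 1) XOR (1 AND (1 XOR NOT 1))) -> 1
Full result column, 4 rows per line (P1,P2 fixed per line; P3,P4 runs 00..11 left to right):
  rows 0-3 [P1,P2=00]: 0110  = hex 6
  rows 4-7 [P1,P2=01]: 0110  = hex 6
  rows 8-11 [P1,P2=10]: 1001  = hex 9
  rows 12-15 [P1,P2=11]: 1001  = hex 9
Output column (row 0 .. row 15) = 0110011010011001
Output column grouped in 4s = 0110 0110 1001 1001 = 0x6699
Convert to decimal digit by digit (value = value*16 + digit):
  6 -> 6
  6*16 + 6 = 102
  102*16 + 9 = 1641
  1641*16 + 9 = 26265
Decimal = 26265

26265


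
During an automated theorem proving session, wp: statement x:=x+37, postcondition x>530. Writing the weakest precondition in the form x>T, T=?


Formula: wp(x:=E, P) = P[E/x] (substitute E for x in postcondition)
Step 1: Postcondition: x>530
Step 2: Substitute x+37 for x: x+37>530
Step 3: Solve for x: x > 530-37 = 493

493


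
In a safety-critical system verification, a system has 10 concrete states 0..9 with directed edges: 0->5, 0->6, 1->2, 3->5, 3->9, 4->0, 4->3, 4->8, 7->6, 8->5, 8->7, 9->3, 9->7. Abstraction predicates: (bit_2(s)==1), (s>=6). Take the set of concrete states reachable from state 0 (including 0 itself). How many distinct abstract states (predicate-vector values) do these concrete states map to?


BFS from 0:
Concrete reachable: {0, 5, 6}
Abstract via predicates (bit_2(s)==1), (s>=6):
  (0,0) <- {0}
  (1,0) <- {5}
  (1,1) <- {6}
Distinct abstract states = 3

3


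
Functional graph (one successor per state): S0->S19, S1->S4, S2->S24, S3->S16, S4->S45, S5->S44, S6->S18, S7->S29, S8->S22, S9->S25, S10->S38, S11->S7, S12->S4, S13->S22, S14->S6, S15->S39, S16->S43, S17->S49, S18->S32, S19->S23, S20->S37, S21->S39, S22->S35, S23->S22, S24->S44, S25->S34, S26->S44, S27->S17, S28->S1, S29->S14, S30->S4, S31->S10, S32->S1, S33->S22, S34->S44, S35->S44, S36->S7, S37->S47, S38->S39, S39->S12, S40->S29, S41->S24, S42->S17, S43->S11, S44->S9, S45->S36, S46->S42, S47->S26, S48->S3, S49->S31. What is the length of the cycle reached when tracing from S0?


Trace from S0 until a state repeats:
  S0 -> S19 -> S23 -> S22 -> S35 -> S44 -> S9 -> S25 -> S34 -> S44
S44 first seen at step 5, revisited at step 9.
Cycle length = 9 - 5 = 4

4


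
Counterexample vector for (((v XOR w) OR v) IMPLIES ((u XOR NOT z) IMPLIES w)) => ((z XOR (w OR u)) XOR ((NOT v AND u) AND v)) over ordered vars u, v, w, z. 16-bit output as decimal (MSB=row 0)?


F1 = (((v XOR w) OR v) IMPLIES ((u XOR NOT z) IMPLIES w))
F2 = ((z XOR (w OR u)) XOR ((NOT v AND u) AND v))
Counterexample to F1=>F2 is where F1=1 and F2=0.
Evaluate each row (bits = u,v,w,z, MSB first):
  row 0 [0000]: F1=1 F2=0 -> F1&~F2 -> 1
  row 1 [0001]: F1=1 F2=1 -> F1&~F2 -> 0
  row 2 [0010]: F1=1 F2=1 -> F1&~F2 -> 0
  row 3 [0011]: F1=1 F2=0 -> F1&~F2 -> 1
  row 4 [0100]: F1=0 F2=0 -> F1&~F2 -> 0
  row 5 [0101]: F1=1 F2=1 -> F1&~F2 -> 0
  row 6 [0110]: F1=1 F2=1 -> F1&~F2 -> 0
  row 7 [0111]: F1=1 F2=0 -> F1&~F2 -> 1
  row 8 [1000]: F1=1 F2=1 -> F1&~F2 -> 0
  row 9 [1001]: F1=1 F2=0 -> F1&~F2 -> 1
  row 10 [1010]: F1=1 F2=1 -> F1&~F2 -> 0
  row 11 [1011]: F1=1 F2=0 -> F1&~F2 -> 1
  row 12 [1100]: F1=1 F2=1 -> F1&~F2 -> 0
  row 13 [1101]: F1=0 F2=0 -> F1&~F2 -> 0
  row 14 [1110]: F1=1 F2=1 -> F1&~F2 -> 0
  row 15 [1111]: F1=1 F2=0 -> F1&~F2 -> 1
Full result column, 4 rows per line (u,v fixed per line; w,z runs 00..11 left to right):
  rows 0-3 [u,v=00]: 1001  = hex 9
  rows 4-7 [u,v=01]: 0001  = hex 1
  rows 8-11 [u,v=10]: 0101  = hex 5
  rows 12-15 [u,v=11]: 0001  = hex 1
Counterexample vector (row 0 .. row 15) = 1001000101010001
Output column grouped in 4s = 1001 0001 0101 0001 = 0x9151
Convert to decimal digit by digit (value = value*16 + digit):
  9 -> 9
  9*16 + 1 = 145
  145*16 + 5 = 2325
  2325*16 + 1 = 37201
Decimal = 37201

37201
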